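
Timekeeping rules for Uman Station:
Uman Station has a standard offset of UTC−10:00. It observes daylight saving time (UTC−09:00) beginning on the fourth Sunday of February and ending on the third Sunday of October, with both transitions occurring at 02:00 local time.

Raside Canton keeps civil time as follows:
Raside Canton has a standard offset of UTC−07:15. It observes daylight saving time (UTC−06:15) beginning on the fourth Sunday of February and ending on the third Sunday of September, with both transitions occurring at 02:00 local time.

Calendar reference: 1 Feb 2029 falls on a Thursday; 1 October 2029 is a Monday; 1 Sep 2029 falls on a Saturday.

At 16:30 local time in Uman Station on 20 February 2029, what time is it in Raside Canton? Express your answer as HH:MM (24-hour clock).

1 February 2029 is a Thursday, so the first Sunday is February 4 and the fourth is February 25.
1 October 2029 is a Monday, so the first Sunday is October 7 and the third is October 21.
20 February 2029 is outside the daylight-saving period (25 February – 21 October), so Uman Station is on standard time, UTC−10:00.
16:30 Uman Station + 10h = 02:30 UTC (rolling into the next day, 21 February 2029).
1 February 2029 is a Thursday, so the first Sunday is February 4 and the fourth is February 25.
1 September 2029 is a Saturday, so the first Sunday is September 2 and the third is September 16.
At the standard offset (UTC−07:15), 02:30 UTC − 7h15m = 19:15 Raside Canton standard time (rolling into the previous day, 20 February 2029).
The standard-time date in Raside Canton, 20 February 2029, does not fall between 25 February and 16 September, so daylight saving is not in effect and Raside Canton is at UTC−07:15.
02:30 UTC − 7h15m = 19:15 Raside Canton (rolling into the previous day, 20 February 2029).

19:15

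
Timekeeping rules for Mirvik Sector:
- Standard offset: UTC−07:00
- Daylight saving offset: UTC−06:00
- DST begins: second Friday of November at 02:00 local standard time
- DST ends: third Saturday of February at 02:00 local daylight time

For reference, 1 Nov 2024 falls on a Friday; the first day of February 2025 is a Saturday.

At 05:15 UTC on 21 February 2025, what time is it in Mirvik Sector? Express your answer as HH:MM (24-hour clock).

22:15

1 November 2024 is a Friday, so the first Friday is November 1 and the second is November 8.
1 February 2025 is a Saturday, so the first Saturday is February 1 and the third is February 15.
At the standard offset (UTC−07:00), 05:15 UTC − 7h = 22:15 Mirvik Sector standard time (rolling into the previous day, 20 February 2025).
The standard-time date in Mirvik Sector, 20 February 2025, is outside the daylight-saving period (8 November 2024 – 15 February 2025), so Mirvik Sector is on standard time, UTC−07:00.
05:15 UTC − 7h = 22:15 local (rolling into the previous day, 20 February 2025).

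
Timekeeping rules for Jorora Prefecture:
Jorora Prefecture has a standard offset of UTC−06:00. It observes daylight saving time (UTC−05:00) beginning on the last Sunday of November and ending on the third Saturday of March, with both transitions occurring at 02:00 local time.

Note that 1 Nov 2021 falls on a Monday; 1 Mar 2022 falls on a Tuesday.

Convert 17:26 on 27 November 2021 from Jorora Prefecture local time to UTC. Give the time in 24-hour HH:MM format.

1 November 2021 is a Monday, so Sundays fall on 7, 14, 21, 28; the last is November 28.
1 March 2022 is a Tuesday, so the first Saturday is March 5 and the third is March 19.
Daylight saving runs 28 November 2021 – 19 March 2022; 27 November 2021 is outside that window, so Jorora Prefecture is on standard time at UTC−06:00.
17:26 local + 6h = 23:26 UTC.

23:26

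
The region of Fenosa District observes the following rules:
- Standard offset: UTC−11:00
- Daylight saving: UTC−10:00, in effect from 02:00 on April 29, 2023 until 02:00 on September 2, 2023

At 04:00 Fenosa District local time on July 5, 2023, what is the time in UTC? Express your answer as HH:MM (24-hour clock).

14:00

July 5, 2023 lies within the daylight-saving period (29 April – 2 September), so Fenosa District is on daylight time, UTC−10:00.
04:00 local + 10h = 14:00 UTC.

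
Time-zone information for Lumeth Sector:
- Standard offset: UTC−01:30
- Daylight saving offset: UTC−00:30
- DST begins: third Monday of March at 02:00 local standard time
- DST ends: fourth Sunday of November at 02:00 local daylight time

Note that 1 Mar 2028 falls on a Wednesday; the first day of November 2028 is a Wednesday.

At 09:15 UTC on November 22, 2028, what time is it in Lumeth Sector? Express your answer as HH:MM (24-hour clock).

08:45

1 March 2028 is a Wednesday, so the first Monday is March 6 and the third is March 20.
1 November 2028 is a Wednesday, so the first Sunday is November 5 and the fourth is November 26.
At the standard offset (UTC−01:30), 09:15 UTC − 1h30m = 07:45 Lumeth Sector standard time.
Daylight saving runs 20 March – 26 November; the standard-time date in Lumeth Sector, November 22, 2028, is inside that window, so Lumeth Sector is at UTC−00:30.
09:15 UTC − 0h30m = 08:45 local.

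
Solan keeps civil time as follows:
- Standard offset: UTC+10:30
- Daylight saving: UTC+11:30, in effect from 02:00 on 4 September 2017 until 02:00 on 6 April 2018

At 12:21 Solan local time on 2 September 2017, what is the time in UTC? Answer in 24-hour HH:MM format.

01:51

Daylight saving runs 4 September 2017 – 6 April 2018; 2 September 2017 is outside that window, so Solan is on standard time at UTC+10:30.
12:21 local − 10h30m = 01:51 UTC.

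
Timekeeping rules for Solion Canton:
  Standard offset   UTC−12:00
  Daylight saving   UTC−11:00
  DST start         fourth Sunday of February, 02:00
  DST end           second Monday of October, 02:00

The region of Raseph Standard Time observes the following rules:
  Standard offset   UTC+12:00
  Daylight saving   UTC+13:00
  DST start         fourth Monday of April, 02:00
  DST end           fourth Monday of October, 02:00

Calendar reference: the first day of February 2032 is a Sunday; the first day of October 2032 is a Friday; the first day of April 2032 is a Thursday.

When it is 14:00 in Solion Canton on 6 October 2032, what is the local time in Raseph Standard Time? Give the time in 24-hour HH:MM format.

1 February 2032 is a Sunday, so the first Sunday is February 1 and the fourth is February 22.
1 October 2032 is a Friday, so the first Monday is October 4 and the second is October 11.
6 October 2032 falls between 22 February and 11 October, so daylight saving is in effect and Solion Canton is at UTC−11:00.
14:00 Solion Canton + 11h = 01:00 UTC (rolling into the next day, 7 October 2032).
1 April 2032 is a Thursday, so the first Monday is April 5 and the fourth is April 26.
1 October 2032 is a Friday, so the first Monday is October 4 and the fourth is October 25.
At the standard offset (UTC+12:00), 01:00 UTC + 12h = 13:00 Raseph Standard Time standard time.
The standard-time date in Raseph Standard Time, 7 October 2032, falls between 26 April and 25 October, so daylight saving is in effect and Raseph Standard Time is at UTC+13:00.
01:00 UTC + 13h = 14:00 Raseph Standard Time.

14:00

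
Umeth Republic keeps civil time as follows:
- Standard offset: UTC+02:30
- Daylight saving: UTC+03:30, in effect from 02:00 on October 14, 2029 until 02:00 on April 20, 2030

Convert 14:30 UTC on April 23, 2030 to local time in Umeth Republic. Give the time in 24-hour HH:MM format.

17:00

At the standard offset (UTC+02:30), 14:30 UTC + 2h30m = 17:00 Umeth Republic standard time.
Daylight saving runs 14 October 2029 – 20 April 2030; the standard-time date in Umeth Republic, April 23, 2030, is outside that window, so Umeth Republic is on standard time at UTC+02:30.
14:30 UTC + 2h30m = 17:00 local.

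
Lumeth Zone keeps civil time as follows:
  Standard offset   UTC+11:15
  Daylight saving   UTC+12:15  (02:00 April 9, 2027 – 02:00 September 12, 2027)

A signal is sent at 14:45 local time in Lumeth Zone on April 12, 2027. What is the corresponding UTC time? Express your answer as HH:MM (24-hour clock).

April 12, 2027 lies within the daylight-saving period (9 April – 12 September), so Lumeth Zone is on daylight time, UTC+12:15.
14:45 local − 12h15m = 02:30 UTC.

02:30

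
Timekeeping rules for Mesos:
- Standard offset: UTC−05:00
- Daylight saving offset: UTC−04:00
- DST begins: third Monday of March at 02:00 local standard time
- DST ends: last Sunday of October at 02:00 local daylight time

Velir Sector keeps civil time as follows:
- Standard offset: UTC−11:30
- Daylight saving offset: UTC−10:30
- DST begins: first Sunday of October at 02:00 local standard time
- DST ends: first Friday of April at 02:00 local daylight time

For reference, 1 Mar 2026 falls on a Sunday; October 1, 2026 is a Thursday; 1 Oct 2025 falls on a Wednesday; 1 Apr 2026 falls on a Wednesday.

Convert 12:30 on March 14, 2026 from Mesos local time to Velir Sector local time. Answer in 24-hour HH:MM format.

07:00

1 March 2026 is a Sunday, so the first Monday is March 2 and the third is March 16.
1 October 2026 is a Thursday, so Sundays fall on 4, 11, 18, 25; the last is October 25.
Daylight saving runs 16 March – 25 October; March 14, 2026 is outside that window, so Mesos is on standard time at UTC−05:00.
12:30 Mesos + 5h = 17:30 UTC.
1 October 2025 is a Wednesday, so the first Sunday is October 5.
1 April 2026 is a Wednesday, so the first Friday is April 3.
At the standard offset (UTC−11:30), 17:30 UTC − 11h30m = 06:00 Velir Sector standard time.
The standard-time date in Velir Sector, March 14, 2026, lies within the daylight-saving period (5 October 2025 – 3 April 2026), so Velir Sector is on daylight time, UTC−10:30.
17:30 UTC − 10h30m = 07:00 Velir Sector.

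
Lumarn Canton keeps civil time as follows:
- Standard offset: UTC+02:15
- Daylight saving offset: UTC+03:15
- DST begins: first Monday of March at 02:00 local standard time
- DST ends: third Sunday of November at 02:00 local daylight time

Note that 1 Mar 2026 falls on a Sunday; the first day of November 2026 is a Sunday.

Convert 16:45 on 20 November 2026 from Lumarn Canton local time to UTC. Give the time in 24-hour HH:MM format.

1 March 2026 is a Sunday, so the first Monday is March 2.
1 November 2026 is a Sunday, so the first Sunday is November 1 and the third is November 15.
20 November 2026 is outside the daylight-saving period (2 March – 15 November), so Lumarn Canton is on standard time, UTC+02:15.
16:45 local − 2h15m = 14:30 UTC.

14:30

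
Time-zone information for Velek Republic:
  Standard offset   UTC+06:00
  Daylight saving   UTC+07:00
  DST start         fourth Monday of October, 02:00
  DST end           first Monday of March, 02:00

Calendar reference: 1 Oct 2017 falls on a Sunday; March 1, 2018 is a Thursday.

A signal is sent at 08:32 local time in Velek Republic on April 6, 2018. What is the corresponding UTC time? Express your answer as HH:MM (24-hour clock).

1 October 2017 is a Sunday, so the first Monday is October 2 and the fourth is October 23.
1 March 2018 is a Thursday, so the first Monday is March 5.
Daylight saving runs 23 October 2017 – 5 March 2018; April 6, 2018 is outside that window, so Velek Republic is on standard time at UTC+06:00.
08:32 local − 6h = 02:32 UTC.

02:32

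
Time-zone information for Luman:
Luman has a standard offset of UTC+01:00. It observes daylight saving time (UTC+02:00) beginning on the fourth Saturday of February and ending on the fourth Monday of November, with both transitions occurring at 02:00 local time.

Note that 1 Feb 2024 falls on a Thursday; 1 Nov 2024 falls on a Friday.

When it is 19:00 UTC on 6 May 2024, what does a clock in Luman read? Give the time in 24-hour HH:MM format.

1 February 2024 is a Thursday, so the first Saturday is February 3 and the fourth is February 24.
1 November 2024 is a Friday, so the first Monday is November 4 and the fourth is November 25.
At the standard offset (UTC+01:00), 19:00 UTC + 1h = 20:00 Luman standard time.
Daylight saving runs 24 February – 25 November; the standard-time date in Luman, 6 May 2024, is inside that window, so Luman is at UTC+02:00.
19:00 UTC + 2h = 21:00 local.

21:00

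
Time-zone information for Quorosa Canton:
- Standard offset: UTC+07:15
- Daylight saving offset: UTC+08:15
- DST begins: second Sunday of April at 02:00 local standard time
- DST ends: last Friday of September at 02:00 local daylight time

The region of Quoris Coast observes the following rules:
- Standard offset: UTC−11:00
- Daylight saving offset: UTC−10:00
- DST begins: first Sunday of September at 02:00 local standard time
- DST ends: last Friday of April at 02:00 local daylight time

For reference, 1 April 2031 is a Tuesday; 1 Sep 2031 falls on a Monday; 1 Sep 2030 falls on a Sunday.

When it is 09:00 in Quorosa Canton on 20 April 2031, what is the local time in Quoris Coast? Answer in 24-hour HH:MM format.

1 April 2031 is a Tuesday, so the first Sunday is April 6 and the second is April 13.
1 September 2031 is a Monday, so Fridays fall on 5, 12, 19, 26; the last is September 26.
20 April 2031 falls between 13 April and 26 September, so daylight saving is in effect and Quorosa Canton is at UTC+08:15.
09:00 Quorosa Canton − 8h15m = 00:45 UTC.
1 September 2030 is a Sunday, so the first Sunday is September 1.
1 April 2031 is a Tuesday, so Fridays fall on 4, 11, 18, 25; the last is April 25.
At the standard offset (UTC−11:00), 00:45 UTC − 11h = 13:45 Quoris Coast standard time (rolling into the previous day, 19 April 2031).
The standard-time date in Quoris Coast, 19 April 2031, falls between 1 September 2030 and 25 April 2031, so daylight saving is in effect and Quoris Coast is at UTC−10:00.
00:45 UTC − 10h = 14:45 Quoris Coast (rolling into the previous day, 19 April 2031).

14:45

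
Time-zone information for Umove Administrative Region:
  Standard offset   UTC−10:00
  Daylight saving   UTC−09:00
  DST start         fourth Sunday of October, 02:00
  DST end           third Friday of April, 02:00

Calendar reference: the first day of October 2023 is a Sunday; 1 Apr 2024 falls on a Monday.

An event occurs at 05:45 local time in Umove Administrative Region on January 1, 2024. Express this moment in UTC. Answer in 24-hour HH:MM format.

1 October 2023 is a Sunday, so the first Sunday is October 1 and the fourth is October 22.
1 April 2024 is a Monday, so the first Friday is April 5 and the third is April 19.
January 1, 2024 lies within the daylight-saving period (22 October 2023 – 19 April 2024), so Umove Administrative Region is on daylight time, UTC−09:00.
05:45 local + 9h = 14:45 UTC.

14:45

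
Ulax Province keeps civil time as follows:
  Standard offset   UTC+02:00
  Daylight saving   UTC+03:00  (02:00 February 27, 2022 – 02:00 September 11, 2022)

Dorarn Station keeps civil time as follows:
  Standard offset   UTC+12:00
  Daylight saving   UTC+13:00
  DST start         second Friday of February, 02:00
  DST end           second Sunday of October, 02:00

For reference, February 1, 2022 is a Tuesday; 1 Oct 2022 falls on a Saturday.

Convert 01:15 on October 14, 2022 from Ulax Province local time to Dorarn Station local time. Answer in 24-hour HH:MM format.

October 14, 2022 does not fall between 27 February and 11 September, so daylight saving is not in effect and Ulax Province is at UTC+02:00.
01:15 Ulax Province − 2h = 23:15 UTC (rolling into the previous day, 13 October 2022).
1 February 2022 is a Tuesday, so the first Friday is February 4 and the second is February 11.
1 October 2022 is a Saturday, so the first Sunday is October 2 and the second is October 9.
At the standard offset (UTC+12:00), 23:15 UTC + 12h = 11:15 Dorarn Station standard time (rolling into the next day, 14 October 2022).
Daylight saving runs 11 February – 9 October; the standard-time date in Dorarn Station, October 14, 2022, is outside that window, so Dorarn Station is on standard time at UTC+12:00.
23:15 UTC + 12h = 11:15 Dorarn Station (rolling into the next day, 14 October 2022).

11:15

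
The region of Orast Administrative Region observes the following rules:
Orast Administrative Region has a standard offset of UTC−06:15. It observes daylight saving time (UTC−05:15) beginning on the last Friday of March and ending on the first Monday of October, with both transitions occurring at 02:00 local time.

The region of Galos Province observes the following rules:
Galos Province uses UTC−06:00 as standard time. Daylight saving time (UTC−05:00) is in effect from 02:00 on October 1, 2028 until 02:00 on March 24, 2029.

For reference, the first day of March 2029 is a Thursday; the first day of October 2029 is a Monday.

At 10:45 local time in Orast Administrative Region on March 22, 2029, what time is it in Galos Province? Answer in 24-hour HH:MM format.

1 March 2029 is a Thursday, so Fridays fall on 2, 9, 16, 23, 30; the last is March 30.
1 October 2029 is a Monday, so the first Monday is October 1.
Daylight saving runs 30 March – 1 October; March 22, 2029 is outside that window, so Orast Administrative Region is on standard time at UTC−06:15.
10:45 Orast Administrative Region + 6h15m = 17:00 UTC.
At the standard offset (UTC−06:00), 17:00 UTC − 6h = 11:00 Galos Province standard time.
Daylight saving runs 1 October 2028 – 24 March 2029; the standard-time date in Galos Province, March 22, 2029, is inside that window, so Galos Province is at UTC−05:00.
17:00 UTC − 5h = 12:00 Galos Province.

12:00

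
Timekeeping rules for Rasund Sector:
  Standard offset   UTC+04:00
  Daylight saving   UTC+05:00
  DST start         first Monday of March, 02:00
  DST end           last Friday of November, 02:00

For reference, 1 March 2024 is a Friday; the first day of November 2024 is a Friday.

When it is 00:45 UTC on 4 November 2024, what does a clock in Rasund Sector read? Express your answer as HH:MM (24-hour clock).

05:45

1 March 2024 is a Friday, so the first Monday is March 4.
1 November 2024 is a Friday, so Fridays fall on 1, 8, 15, 22, 29; the last is November 29.
At the standard offset (UTC+04:00), 00:45 UTC + 4h = 04:45 Rasund Sector standard time.
The standard-time date in Rasund Sector, 4 November 2024, lies within the daylight-saving period (4 March – 29 November), so Rasund Sector is on daylight time, UTC+05:00.
00:45 UTC + 5h = 05:45 local.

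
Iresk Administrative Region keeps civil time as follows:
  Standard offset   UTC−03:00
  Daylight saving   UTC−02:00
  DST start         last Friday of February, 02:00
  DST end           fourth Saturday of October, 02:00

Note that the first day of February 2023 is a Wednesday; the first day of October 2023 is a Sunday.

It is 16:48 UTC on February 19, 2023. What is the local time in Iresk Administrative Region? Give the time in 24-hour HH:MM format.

13:48

1 February 2023 is a Wednesday, so Fridays fall on 3, 10, 17, 24; the last is February 24.
1 October 2023 is a Sunday, so the first Saturday is October 7 and the fourth is October 28.
At the standard offset (UTC−03:00), 16:48 UTC − 3h = 13:48 Iresk Administrative Region standard time.
The standard-time date in Iresk Administrative Region, February 19, 2023, does not fall between 24 February and 28 October, so daylight saving is not in effect and Iresk Administrative Region is at UTC−03:00.
16:48 UTC − 3h = 13:48 local.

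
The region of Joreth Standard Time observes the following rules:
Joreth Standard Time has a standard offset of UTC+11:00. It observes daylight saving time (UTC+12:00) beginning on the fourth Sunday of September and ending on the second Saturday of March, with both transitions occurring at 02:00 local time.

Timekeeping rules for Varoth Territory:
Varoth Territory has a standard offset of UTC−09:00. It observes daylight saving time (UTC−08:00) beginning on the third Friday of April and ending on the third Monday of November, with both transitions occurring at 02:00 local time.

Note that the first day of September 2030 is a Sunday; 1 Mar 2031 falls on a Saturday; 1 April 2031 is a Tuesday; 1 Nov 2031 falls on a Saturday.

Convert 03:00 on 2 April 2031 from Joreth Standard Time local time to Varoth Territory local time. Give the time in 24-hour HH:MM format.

07:00

1 September 2030 is a Sunday, so the first Sunday is September 1 and the fourth is September 22.
1 March 2031 is a Saturday, so the first Saturday is March 1 and the second is March 8.
2 April 2031 is outside the daylight-saving period (22 September 2030 – 8 March 2031), so Joreth Standard Time is on standard time, UTC+11:00.
03:00 Joreth Standard Time − 11h = 16:00 UTC (rolling into the previous day, 1 April 2031).
1 April 2031 is a Tuesday, so the first Friday is April 4 and the third is April 18.
1 November 2031 is a Saturday, so the first Monday is November 3 and the third is November 17.
At the standard offset (UTC−09:00), 16:00 UTC − 9h = 07:00 Varoth Territory standard time.
The standard-time date in Varoth Territory, 1 April 2031, is outside the daylight-saving period (18 April – 17 November), so Varoth Territory is on standard time, UTC−09:00.
16:00 UTC − 9h = 07:00 Varoth Territory.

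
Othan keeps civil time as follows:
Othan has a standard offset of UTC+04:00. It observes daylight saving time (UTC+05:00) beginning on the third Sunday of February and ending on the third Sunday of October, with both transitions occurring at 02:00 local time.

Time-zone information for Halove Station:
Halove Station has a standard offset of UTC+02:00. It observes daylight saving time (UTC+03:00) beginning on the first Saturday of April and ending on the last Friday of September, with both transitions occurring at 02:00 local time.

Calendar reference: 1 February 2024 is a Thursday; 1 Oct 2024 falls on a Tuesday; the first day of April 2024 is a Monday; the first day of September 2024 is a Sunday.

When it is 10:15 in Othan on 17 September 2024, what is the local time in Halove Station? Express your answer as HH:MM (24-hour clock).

1 February 2024 is a Thursday, so the first Sunday is February 4 and the third is February 18.
1 October 2024 is a Tuesday, so the first Sunday is October 6 and the third is October 20.
17 September 2024 falls between 18 February and 20 October, so daylight saving is in effect and Othan is at UTC+05:00.
10:15 Othan − 5h = 05:15 UTC.
1 April 2024 is a Monday, so the first Saturday is April 6.
1 September 2024 is a Sunday, so Fridays fall on 6, 13, 20, 27; the last is September 27.
At the standard offset (UTC+02:00), 05:15 UTC + 2h = 07:15 Halove Station standard time.
Daylight saving runs 6 April – 27 September; the standard-time date in Halove Station, 17 September 2024, is inside that window, so Halove Station is at UTC+03:00.
05:15 UTC + 3h = 08:15 Halove Station.

08:15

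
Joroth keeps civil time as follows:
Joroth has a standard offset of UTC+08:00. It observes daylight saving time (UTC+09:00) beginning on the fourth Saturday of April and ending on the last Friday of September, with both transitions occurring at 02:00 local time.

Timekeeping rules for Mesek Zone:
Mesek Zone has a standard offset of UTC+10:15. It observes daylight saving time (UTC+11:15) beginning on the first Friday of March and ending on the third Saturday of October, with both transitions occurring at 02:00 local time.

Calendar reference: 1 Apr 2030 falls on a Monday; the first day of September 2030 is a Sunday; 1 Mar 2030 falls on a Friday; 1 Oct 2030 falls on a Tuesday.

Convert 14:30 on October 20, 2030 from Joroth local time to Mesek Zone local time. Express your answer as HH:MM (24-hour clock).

16:45

1 April 2030 is a Monday, so the first Saturday is April 6 and the fourth is April 27.
1 September 2030 is a Sunday, so Fridays fall on 6, 13, 20, 27; the last is September 27.
Daylight saving runs 27 April – 27 September; October 20, 2030 is outside that window, so Joroth is on standard time at UTC+08:00.
14:30 Joroth − 8h = 06:30 UTC.
1 March 2030 is a Friday, so the first Friday is March 1.
1 October 2030 is a Tuesday, so the first Saturday is October 5 and the third is October 19.
At the standard offset (UTC+10:15), 06:30 UTC + 10h15m = 16:45 Mesek Zone standard time.
The standard-time date in Mesek Zone, October 20, 2030, does not fall between 1 March and 19 October, so daylight saving is not in effect and Mesek Zone is at UTC+10:15.
06:30 UTC + 10h15m = 16:45 Mesek Zone.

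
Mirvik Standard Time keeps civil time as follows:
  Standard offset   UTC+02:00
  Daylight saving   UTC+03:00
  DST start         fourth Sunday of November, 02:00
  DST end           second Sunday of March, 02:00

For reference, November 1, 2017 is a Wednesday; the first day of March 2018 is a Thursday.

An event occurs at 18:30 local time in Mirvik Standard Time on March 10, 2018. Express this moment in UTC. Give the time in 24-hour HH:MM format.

15:30

1 November 2017 is a Wednesday, so the first Sunday is November 5 and the fourth is November 26.
1 March 2018 is a Thursday, so the first Sunday is March 4 and the second is March 11.
March 10, 2018 lies within the daylight-saving period (26 November 2017 – 11 March 2018), so Mirvik Standard Time is on daylight time, UTC+03:00.
18:30 local − 3h = 15:30 UTC.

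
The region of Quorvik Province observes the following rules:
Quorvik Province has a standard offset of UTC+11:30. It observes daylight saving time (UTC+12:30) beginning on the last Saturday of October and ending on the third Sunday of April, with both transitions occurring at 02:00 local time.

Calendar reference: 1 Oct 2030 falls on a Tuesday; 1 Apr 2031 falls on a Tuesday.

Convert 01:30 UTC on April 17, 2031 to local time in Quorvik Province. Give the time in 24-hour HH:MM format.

14:00

1 October 2030 is a Tuesday, so Saturdays fall on 5, 12, 19, 26; the last is October 26.
1 April 2031 is a Tuesday, so the first Sunday is April 6 and the third is April 20.
At the standard offset (UTC+11:30), 01:30 UTC + 11h30m = 13:00 Quorvik Province standard time.
The standard-time date in Quorvik Province, April 17, 2031, falls between 26 October 2030 and 20 April 2031, so daylight saving is in effect and Quorvik Province is at UTC+12:30.
01:30 UTC + 12h30m = 14:00 local.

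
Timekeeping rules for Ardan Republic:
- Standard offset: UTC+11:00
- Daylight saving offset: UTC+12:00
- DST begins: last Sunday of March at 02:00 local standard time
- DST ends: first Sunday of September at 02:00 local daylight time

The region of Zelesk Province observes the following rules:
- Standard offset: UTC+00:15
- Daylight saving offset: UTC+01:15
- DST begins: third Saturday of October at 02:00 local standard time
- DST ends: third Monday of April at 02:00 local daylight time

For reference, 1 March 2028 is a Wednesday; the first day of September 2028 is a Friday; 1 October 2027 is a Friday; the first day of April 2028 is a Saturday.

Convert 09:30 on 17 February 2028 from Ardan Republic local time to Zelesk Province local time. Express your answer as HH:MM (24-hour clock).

1 March 2028 is a Wednesday, so Sundays fall on 5, 12, 19, 26; the last is March 26.
1 September 2028 is a Friday, so the first Sunday is September 3.
17 February 2028 is outside the daylight-saving period (26 March – 3 September), so Ardan Republic is on standard time, UTC+11:00.
09:30 Ardan Republic − 11h = 22:30 UTC (rolling into the previous day, 16 February 2028).
1 October 2027 is a Friday, so the first Saturday is October 2 and the third is October 16.
1 April 2028 is a Saturday, so the first Monday is April 3 and the third is April 17.
At the standard offset (UTC+00:15), 22:30 UTC + 0h15m = 22:45 Zelesk Province standard time.
The standard-time date in Zelesk Province, 16 February 2028, lies within the daylight-saving period (16 October 2027 – 17 April 2028), so Zelesk Province is on daylight time, UTC+01:15.
22:30 UTC + 1h15m = 23:45 Zelesk Province.

23:45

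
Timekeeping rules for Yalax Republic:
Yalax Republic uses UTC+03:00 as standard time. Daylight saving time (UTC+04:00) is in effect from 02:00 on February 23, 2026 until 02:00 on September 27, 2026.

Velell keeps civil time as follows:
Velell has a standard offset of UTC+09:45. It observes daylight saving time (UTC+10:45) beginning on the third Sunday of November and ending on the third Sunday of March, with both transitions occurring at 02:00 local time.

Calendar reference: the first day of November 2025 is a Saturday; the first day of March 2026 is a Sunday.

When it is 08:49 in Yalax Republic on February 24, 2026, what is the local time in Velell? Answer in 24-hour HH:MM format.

February 24, 2026 falls between 23 February and 27 September, so daylight saving is in effect and Yalax Republic is at UTC+04:00.
08:49 Yalax Republic − 4h = 04:49 UTC.
1 November 2025 is a Saturday, so the first Sunday is November 2 and the third is November 16.
1 March 2026 is a Sunday, so the first Sunday is March 1 and the third is March 15.
At the standard offset (UTC+09:45), 04:49 UTC + 9h45m = 14:34 Velell standard time.
The standard-time date in Velell, February 24, 2026, falls between 16 November 2025 and 15 March 2026, so daylight saving is in effect and Velell is at UTC+10:45.
04:49 UTC + 10h45m = 15:34 Velell.

15:34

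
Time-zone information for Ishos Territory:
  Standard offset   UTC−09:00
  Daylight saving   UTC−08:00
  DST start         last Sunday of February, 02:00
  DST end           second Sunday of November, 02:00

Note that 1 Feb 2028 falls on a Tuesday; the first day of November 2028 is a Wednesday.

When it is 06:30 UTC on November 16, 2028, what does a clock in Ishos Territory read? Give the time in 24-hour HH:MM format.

21:30

1 February 2028 is a Tuesday, so Sundays fall on 6, 13, 20, 27; the last is February 27.
1 November 2028 is a Wednesday, so the first Sunday is November 5 and the second is November 12.
At the standard offset (UTC−09:00), 06:30 UTC − 9h = 21:30 Ishos Territory standard time (rolling into the previous day, 15 November 2028).
Daylight saving runs 27 February – 12 November; the standard-time date in Ishos Territory, November 15, 2028, is outside that window, so Ishos Territory is on standard time at UTC−09:00.
06:30 UTC − 9h = 21:30 local (rolling into the previous day, 15 November 2028).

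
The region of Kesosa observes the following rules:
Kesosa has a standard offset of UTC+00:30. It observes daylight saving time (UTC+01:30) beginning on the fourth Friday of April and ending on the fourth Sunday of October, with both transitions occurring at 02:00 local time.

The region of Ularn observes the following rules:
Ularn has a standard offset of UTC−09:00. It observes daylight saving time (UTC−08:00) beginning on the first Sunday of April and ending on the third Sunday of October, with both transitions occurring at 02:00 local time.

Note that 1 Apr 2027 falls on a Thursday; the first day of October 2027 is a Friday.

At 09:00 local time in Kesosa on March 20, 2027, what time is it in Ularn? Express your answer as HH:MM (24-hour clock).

1 April 2027 is a Thursday, so the first Friday is April 2 and the fourth is April 23.
1 October 2027 is a Friday, so the first Sunday is October 3 and the fourth is October 24.
Daylight saving runs 23 April – 24 October; March 20, 2027 is outside that window, so Kesosa is on standard time at UTC+00:30.
09:00 Kesosa − 0h30m = 08:30 UTC.
1 April 2027 is a Thursday, so the first Sunday is April 4.
1 October 2027 is a Friday, so the first Sunday is October 3 and the third is October 17.
At the standard offset (UTC−09:00), 08:30 UTC − 9h = 23:30 Ularn standard time (rolling into the previous day, 19 March 2027).
Daylight saving runs 4 April – 17 October; the standard-time date in Ularn, March 19, 2027, is outside that window, so Ularn is on standard time at UTC−09:00.
08:30 UTC − 9h = 23:30 Ularn (rolling into the previous day, 19 March 2027).

23:30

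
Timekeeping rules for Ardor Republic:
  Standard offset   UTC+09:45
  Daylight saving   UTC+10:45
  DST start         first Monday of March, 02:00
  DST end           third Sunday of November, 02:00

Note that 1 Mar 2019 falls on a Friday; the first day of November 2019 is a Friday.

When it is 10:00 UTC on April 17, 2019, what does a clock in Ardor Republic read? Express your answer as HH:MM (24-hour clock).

20:45

1 March 2019 is a Friday, so the first Monday is March 4.
1 November 2019 is a Friday, so the first Sunday is November 3 and the third is November 17.
At the standard offset (UTC+09:45), 10:00 UTC + 9h45m = 19:45 Ardor Republic standard time.
Daylight saving runs 4 March – 17 November; the standard-time date in Ardor Republic, April 17, 2019, is inside that window, so Ardor Republic is at UTC+10:45.
10:00 UTC + 10h45m = 20:45 local.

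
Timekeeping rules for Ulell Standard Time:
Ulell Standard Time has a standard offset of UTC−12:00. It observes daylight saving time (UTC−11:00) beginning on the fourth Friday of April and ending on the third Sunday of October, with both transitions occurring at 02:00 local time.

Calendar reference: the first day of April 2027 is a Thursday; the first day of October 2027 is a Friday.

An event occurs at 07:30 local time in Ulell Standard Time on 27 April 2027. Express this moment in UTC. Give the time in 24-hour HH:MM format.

18:30

1 April 2027 is a Thursday, so the first Friday is April 2 and the fourth is April 23.
1 October 2027 is a Friday, so the first Sunday is October 3 and the third is October 17.
27 April 2027 lies within the daylight-saving period (23 April – 17 October), so Ulell Standard Time is on daylight time, UTC−11:00.
07:30 local + 11h = 18:30 UTC.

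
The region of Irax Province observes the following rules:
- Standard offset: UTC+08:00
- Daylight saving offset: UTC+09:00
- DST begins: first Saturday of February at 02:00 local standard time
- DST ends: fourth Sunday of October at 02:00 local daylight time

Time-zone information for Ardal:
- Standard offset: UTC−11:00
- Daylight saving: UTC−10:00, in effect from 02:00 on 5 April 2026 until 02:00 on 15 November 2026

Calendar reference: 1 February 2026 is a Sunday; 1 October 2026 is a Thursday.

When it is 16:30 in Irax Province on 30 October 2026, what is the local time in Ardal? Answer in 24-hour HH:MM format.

22:30

1 February 2026 is a Sunday, so the first Saturday is February 7.
1 October 2026 is a Thursday, so the first Sunday is October 4 and the fourth is October 25.
30 October 2026 is outside the daylight-saving period (7 February – 25 October), so Irax Province is on standard time, UTC+08:00.
16:30 Irax Province − 8h = 08:30 UTC.
At the standard offset (UTC−11:00), 08:30 UTC − 11h = 21:30 Ardal standard time (rolling into the previous day, 29 October 2026).
The standard-time date in Ardal, 29 October 2026, lies within the daylight-saving period (5 April – 15 November), so Ardal is on daylight time, UTC−10:00.
08:30 UTC − 10h = 22:30 Ardal (rolling into the previous day, 29 October 2026).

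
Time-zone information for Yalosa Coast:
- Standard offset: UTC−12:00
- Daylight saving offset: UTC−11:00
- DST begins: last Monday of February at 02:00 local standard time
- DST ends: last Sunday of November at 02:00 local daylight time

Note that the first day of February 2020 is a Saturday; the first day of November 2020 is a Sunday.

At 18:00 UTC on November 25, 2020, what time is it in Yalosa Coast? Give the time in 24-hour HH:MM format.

1 February 2020 is a Saturday, so Mondays fall on 3, 10, 17, 24; the last is February 24.
1 November 2020 is a Sunday, so Sundays fall on 1, 8, 15, 22, 29; the last is November 29.
At the standard offset (UTC−12:00), 18:00 UTC − 12h = 06:00 Yalosa Coast standard time.
The standard-time date in Yalosa Coast, November 25, 2020, lies within the daylight-saving period (24 February – 29 November), so Yalosa Coast is on daylight time, UTC−11:00.
18:00 UTC − 11h = 07:00 local.

07:00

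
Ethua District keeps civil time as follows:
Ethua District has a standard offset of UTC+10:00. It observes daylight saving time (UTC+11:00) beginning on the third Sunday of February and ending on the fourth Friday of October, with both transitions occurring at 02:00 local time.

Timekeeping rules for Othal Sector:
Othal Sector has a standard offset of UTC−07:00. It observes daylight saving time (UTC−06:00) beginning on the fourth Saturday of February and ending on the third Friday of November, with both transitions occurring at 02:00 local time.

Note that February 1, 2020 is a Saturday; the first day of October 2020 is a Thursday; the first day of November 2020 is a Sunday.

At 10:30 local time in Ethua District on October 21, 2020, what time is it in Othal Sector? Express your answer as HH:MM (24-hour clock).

1 February 2020 is a Saturday, so the first Sunday is February 2 and the third is February 16.
1 October 2020 is a Thursday, so the first Friday is October 2 and the fourth is October 23.
October 21, 2020 falls between 16 February and 23 October, so daylight saving is in effect and Ethua District is at UTC+11:00.
10:30 Ethua District − 11h = 23:30 UTC (rolling into the previous day, 20 October 2020).
1 February 2020 is a Saturday, so the first Saturday is February 1 and the fourth is February 22.
1 November 2020 is a Sunday, so the first Friday is November 6 and the third is November 20.
At the standard offset (UTC−07:00), 23:30 UTC − 7h = 16:30 Othal Sector standard time.
The standard-time date in Othal Sector, October 20, 2020, falls between 22 February and 20 November, so daylight saving is in effect and Othal Sector is at UTC−06:00.
23:30 UTC − 6h = 17:30 Othal Sector.

17:30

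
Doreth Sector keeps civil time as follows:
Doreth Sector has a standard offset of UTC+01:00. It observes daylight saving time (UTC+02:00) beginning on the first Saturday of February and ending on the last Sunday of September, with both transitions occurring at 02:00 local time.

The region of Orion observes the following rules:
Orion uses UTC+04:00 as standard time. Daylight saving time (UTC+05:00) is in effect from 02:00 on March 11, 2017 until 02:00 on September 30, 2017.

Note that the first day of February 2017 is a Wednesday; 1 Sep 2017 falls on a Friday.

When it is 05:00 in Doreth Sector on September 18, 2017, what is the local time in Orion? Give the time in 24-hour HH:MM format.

08:00

1 February 2017 is a Wednesday, so the first Saturday is February 4.
1 September 2017 is a Friday, so Sundays fall on 3, 10, 17, 24; the last is September 24.
September 18, 2017 falls between 4 February and 24 September, so daylight saving is in effect and Doreth Sector is at UTC+02:00.
05:00 Doreth Sector − 2h = 03:00 UTC.
At the standard offset (UTC+04:00), 03:00 UTC + 4h = 07:00 Orion standard time.
The standard-time date in Orion, September 18, 2017, falls between 11 March and 30 September, so daylight saving is in effect and Orion is at UTC+05:00.
03:00 UTC + 5h = 08:00 Orion.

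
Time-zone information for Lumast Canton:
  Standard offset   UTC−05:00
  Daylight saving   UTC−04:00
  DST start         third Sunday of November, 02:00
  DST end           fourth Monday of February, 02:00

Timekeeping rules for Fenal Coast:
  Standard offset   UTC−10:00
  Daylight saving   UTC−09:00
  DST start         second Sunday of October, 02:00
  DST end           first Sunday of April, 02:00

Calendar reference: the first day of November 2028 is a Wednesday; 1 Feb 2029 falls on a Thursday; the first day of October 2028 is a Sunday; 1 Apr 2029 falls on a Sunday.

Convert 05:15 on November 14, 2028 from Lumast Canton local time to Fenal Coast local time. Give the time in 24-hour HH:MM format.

1 November 2028 is a Wednesday, so the first Sunday is November 5 and the third is November 19.
1 February 2029 is a Thursday, so the first Monday is February 5 and the fourth is February 26.
November 14, 2028 does not fall between 19 November 2028 and 26 February 2029, so daylight saving is not in effect and Lumast Canton is at UTC−05:00.
05:15 Lumast Canton + 5h = 10:15 UTC.
1 October 2028 is a Sunday, so the first Sunday is October 1 and the second is October 8.
1 April 2029 is a Sunday, so the first Sunday is April 1.
At the standard offset (UTC−10:00), 10:15 UTC − 10h = 00:15 Fenal Coast standard time.
Daylight saving runs 8 October 2028 – 1 April 2029; the standard-time date in Fenal Coast, November 14, 2028, is inside that window, so Fenal Coast is at UTC−09:00.
10:15 UTC − 9h = 01:15 Fenal Coast.

01:15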